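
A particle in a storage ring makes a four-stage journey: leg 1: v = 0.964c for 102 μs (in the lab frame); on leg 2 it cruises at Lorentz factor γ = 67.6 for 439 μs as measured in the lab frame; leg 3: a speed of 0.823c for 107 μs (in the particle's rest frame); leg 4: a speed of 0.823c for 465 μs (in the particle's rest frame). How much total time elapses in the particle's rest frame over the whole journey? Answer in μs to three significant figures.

τ = 606 μs

Leg 1: γ = 1/√(1 − 0.964²) = 1/√0.07070 = 3.761; τ_1 = 102/3.761 = 27.12 μs.
Leg 2: γ = 67.6; τ_2 = 439/67.60 = 6.494 μs.
Leg 3: 107 μs is already measured in the particle's rest frame.
Leg 4: 465 μs is already measured in the particle's rest frame.
Total: 27.12 + 6.494 + 107.0 + 465.0 μs.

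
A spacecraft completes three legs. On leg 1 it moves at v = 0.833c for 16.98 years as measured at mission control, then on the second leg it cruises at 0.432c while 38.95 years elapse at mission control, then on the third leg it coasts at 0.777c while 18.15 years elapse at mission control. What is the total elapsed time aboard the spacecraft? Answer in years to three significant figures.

Leg 1: γ = 1/√(1 − 0.833²) = 1/√0.3061 = 1.807; τ_1 = 16.98/1.807 = 9.395 years.
Leg 2: γ = 1/√(1 − 0.432²) = 1/√0.8134 = 1.109; τ_2 = 38.95/1.109 = 35.13 years.
Leg 3: γ = 1/√(1 − 0.777²) = 1/√0.3963 = 1.589; τ_3 = 18.15/1.589 = 11.43 years.
Total: 9.395 + 35.13 + 11.43 years.

τ = 55.9 years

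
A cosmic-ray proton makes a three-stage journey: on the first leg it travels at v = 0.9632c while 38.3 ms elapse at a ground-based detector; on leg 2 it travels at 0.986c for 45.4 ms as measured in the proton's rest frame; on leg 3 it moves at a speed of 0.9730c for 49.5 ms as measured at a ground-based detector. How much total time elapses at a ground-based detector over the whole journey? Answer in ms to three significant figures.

Δt = 360 ms

Leg 1: 38.3 ms is already measured at a ground-based detector.
Leg 2: γ = 1/√(1 − 0.986²) = 1/√0.02780 = 5.997; Δt_2 = 5.997 × 45.4 = 272.3 ms.
Leg 3: 49.5 ms is already measured at a ground-based detector.
Total: 38.30 + 272.3 + 49.50 ms.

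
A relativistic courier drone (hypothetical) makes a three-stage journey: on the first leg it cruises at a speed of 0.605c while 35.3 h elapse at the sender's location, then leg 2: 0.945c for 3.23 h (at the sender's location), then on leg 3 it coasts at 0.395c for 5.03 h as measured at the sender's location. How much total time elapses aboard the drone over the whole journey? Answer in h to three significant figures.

τ = 33.8 h

Leg 1: γ = 1/√(1 − 0.605²) = 1/√0.6340 = 1.256; τ_1 = 35.3/1.256 = 28.11 h.
Leg 2: γ = 1/√(1 − 0.945²) = 1/√0.1070 = 3.057; τ_2 = 3.23/3.057 = 1.056 h.
Leg 3: γ = 1/√(1 − 0.395²) = 1/√0.8440 = 1.089; τ_3 = 5.03/1.089 = 4.621 h.
Total: 28.11 + 1.056 + 4.621 h.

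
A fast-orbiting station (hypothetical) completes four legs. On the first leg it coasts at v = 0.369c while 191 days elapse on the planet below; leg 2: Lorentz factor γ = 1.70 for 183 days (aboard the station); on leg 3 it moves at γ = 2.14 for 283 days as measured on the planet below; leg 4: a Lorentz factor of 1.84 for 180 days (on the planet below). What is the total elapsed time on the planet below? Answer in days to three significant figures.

Leg 1: 191 days is already measured on the planet below.
Leg 2: γ = 1.70; Δt_2 = 1.700 × 183 = 311.1 days.
Leg 3: 283 days is already measured on the planet below.
Leg 4: 180 days is already measured on the planet below.
Total: 191.0 + 311.1 + 283.0 + 180.0 days.

Δt = 965 days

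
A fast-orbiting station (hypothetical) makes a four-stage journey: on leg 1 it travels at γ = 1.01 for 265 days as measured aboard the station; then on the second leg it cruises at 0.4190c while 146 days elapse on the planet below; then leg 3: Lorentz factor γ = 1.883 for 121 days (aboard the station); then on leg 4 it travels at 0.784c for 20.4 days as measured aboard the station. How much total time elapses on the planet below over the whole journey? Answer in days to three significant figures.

Leg 1: γ = 1.01; Δt_1 = 1.010 × 265 = 267.6 days.
Leg 2: 146 days is already measured on the planet below.
Leg 3: γ = 1.883; Δt_3 = 1.883 × 121 = 227.8 days.
Leg 4: γ = 1/√(1 − 0.784²) = 1/√0.3853 = 1.611; Δt_4 = 1.611 × 20.4 = 32.86 days.
Total: 267.6 + 146.0 + 227.8 + 32.86 days.

Δt = 674 days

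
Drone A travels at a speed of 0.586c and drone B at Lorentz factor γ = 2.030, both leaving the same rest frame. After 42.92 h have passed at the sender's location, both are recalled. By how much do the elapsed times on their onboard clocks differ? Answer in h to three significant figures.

|τ_A − τ_B| = 13.6 h

A: γ = 1/√(1 − 0.586²) = 1/√0.6566 = 1.234; τ_A = 42.92/1.234 = 34.78 h.
B: γ = 2.030; τ_B = 42.92/2.030 = 21.14 h.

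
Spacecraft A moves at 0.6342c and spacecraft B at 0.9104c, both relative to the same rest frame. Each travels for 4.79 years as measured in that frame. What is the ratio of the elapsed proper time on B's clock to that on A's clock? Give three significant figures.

τ_B/τ_A = 0.535

A: γ = 1/√(1 − 0.6342²) = 1/√0.5978 = 1.293. B: γ = 1/√(1 − 0.9104²) = 1/√0.1712 = 2.417.
τ_A/τ_B = γ_B/γ_A = 2.417/1.293 = 1.869, so τ_B/τ_A = 0.5351.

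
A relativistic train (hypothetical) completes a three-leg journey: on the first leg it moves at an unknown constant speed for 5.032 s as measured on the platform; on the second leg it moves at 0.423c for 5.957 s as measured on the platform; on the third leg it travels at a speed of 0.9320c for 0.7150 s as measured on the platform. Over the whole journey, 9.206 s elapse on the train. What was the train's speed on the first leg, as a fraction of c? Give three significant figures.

Leg 1: speed unknown; τ_1 = 5.032/γ_1.
Leg 2: γ = 1/√(1 − 0.423²) = 1/√0.8211 = 1.104; τ_2 = 5.957/1.104 = 5.398 s.
Leg 3: γ = 1/√(1 − 0.9320²) = 1/√0.1314 = 2.759; τ_3 = 0.7150/2.759 = 0.2592 s.
Total proper time: τ_1 + 5.398 + 0.2592 = 9.206, so τ_1 = 9.206 − 5.657 = 3.549 s.
γ_1 = 5.032/3.549 = 1.418; β = √(1 − 1/γ²) = √0.5026.

β = 0.709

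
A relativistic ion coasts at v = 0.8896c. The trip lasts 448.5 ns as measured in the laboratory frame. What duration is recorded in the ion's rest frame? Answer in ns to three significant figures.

γ = 1/√(1 − 0.8896²) = 1/√0.2086 = 2.189
The interval measured in the laboratory frame is the dilated one; the clock in the ion's rest frame measures the proper time τ = Δt/γ = 448.5/2.189 ns.

τ = 205 ns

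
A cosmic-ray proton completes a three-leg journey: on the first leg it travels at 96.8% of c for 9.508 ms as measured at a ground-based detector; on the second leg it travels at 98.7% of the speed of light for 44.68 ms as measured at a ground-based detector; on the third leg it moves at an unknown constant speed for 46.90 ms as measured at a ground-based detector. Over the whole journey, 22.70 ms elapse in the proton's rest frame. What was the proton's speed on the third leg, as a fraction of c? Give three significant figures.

Leg 1: β = 0.968; γ = 1/√(1 − 0.968²) = 1/√0.06298 = 3.985; τ_1 = 9.508/3.985 = 2.386 ms.
Leg 2: β = 0.987; γ = 1/√(1 − 0.987²) = 1/√0.02583 = 6.222; τ_2 = 44.68/6.222 = 7.181 ms.
Leg 3: speed unknown; τ_3 = 46.90/γ_3.
Total proper time: 2.386 + 7.181 + τ_3 = 22.70, so τ_3 = 22.70 − 9.567 = 13.13 ms.
γ_3 = 46.90/13.13 = 3.571; β = √(1 − 1/γ²) = √0.9216.

β = 0.960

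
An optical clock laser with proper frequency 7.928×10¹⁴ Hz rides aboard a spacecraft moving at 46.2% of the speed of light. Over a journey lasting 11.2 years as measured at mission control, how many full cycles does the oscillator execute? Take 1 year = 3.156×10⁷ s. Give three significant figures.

β = 0.462; γ = 1/√(1 − 0.462²) = 1/√0.7866 = 1.128
The oscillator's own cycle count is N = f × τ where τ is the proper time aboard the spacecraft. τ = Δt/γ = 11.2/1.128 = 9.933 years = 3.135×10⁸ s.
N = 7.928×10¹⁴ × 3.135×10⁸ = 2.485×10²³.

N = 2.49×10²³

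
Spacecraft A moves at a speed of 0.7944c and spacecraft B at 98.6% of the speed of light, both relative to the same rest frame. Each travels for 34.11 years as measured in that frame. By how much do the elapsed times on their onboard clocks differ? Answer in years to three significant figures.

|τ_A − τ_B| = 15.0 years

A: γ = 1/√(1 − 0.7944²) = 1/√0.3689 = 1.646; τ_A = 34.11/1.646 = 20.72 years.
B: β = 0.986; γ = 1/√(1 − 0.986²) = 1/√0.02780 = 5.997; τ_B = 34.11/5.997 = 5.688 years.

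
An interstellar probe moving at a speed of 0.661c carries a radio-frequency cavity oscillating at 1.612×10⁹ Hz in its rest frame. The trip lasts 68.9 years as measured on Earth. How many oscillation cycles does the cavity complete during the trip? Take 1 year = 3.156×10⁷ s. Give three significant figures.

N = 2.63×10¹⁸

γ = 1/√(1 − 0.661²) = 1/√0.5631 = 1.333
The oscillator's own cycle count is N = f × τ where τ is the proper time aboard the probe. τ = Δt/γ = 68.9/1.333 = 51.70 years = 1.632×10⁹ s.
N = 1.612×10⁹ × 1.632×10⁹ = 2.630×10¹⁸.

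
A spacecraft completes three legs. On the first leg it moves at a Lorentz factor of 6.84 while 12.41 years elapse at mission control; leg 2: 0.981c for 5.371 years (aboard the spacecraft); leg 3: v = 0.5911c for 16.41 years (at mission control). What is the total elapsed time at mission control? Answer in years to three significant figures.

Leg 1: 12.41 years is already measured at mission control.
Leg 2: γ = 1/√(1 − 0.981²) = 1/√0.03764 = 5.154; Δt_2 = 5.154 × 5.371 = 27.68 years.
Leg 3: 16.41 years is already measured at mission control.
Total: 12.41 + 27.68 + 16.41 years.

Δt = 56.5 years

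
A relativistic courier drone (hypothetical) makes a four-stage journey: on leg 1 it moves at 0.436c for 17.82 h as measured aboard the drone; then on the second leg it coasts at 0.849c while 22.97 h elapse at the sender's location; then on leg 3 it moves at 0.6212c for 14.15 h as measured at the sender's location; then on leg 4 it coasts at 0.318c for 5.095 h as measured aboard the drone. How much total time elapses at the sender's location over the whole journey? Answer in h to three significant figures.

Leg 1: γ = 1/√(1 − 0.436²) = 1/√0.8099 = 1.111; Δt_1 = 1.111 × 17.82 = 19.80 h.
Leg 2: 22.97 h is already measured at the sender's location.
Leg 3: 14.15 h is already measured at the sender's location.
Leg 4: γ = 1/√(1 − 0.318²) = 1/√0.8989 = 1.055; Δt_4 = 1.055 × 5.095 = 5.374 h.
Total: 19.80 + 22.97 + 14.15 + 5.374 h.

Δt = 62.3 h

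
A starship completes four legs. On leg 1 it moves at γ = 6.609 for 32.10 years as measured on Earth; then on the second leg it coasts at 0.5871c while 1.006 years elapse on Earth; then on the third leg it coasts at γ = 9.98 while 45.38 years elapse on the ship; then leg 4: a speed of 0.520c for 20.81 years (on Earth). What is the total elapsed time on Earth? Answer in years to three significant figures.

Leg 1: 32.10 years is already measured on Earth.
Leg 2: 1.006 years is already measured on Earth.
Leg 3: γ = 9.98; Δt_3 = 9.980 × 45.38 = 452.9 years.
Leg 4: 20.81 years is already measured on Earth.
Total: 32.10 + 1.006 + 452.9 + 20.81 years.

Δt = 507 years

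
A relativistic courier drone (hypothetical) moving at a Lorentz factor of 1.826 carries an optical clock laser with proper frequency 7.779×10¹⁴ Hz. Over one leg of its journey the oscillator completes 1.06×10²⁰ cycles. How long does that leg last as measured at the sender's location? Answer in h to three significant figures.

γ = 1.826
Proper time for N cycles: τ = N/f = 1.06×10²⁰/(7.779×10¹⁴) = 1.363×10⁵ s = 37.85 h.
Lab-frame duration Δt = γτ = 1.826 × 37.85 = 69.12 h.

Δt = 69.1 h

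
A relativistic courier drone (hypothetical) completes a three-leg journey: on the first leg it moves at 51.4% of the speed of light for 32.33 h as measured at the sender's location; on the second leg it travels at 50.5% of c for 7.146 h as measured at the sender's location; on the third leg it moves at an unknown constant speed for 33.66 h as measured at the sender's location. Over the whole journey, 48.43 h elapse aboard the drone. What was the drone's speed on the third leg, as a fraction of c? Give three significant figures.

Leg 1: β = 0.514; γ = 1/√(1 − 0.514²) = 1/√0.7358 = 1.166; τ_1 = 32.33/1.166 = 27.73 h.
Leg 2: β = 0.505; γ = 1/√(1 − 0.505²) = 1/√0.7450 = 1.159; τ_2 = 7.146/1.159 = 6.168 h.
Leg 3: speed unknown; τ_3 = 33.66/γ_3.
Total proper time: 27.73 + 6.168 + τ_3 = 48.43, so τ_3 = 48.43 − 33.90 = 14.53 h.
γ_3 = 33.66/14.53 = 2.317; β = √(1 − 1/γ²) = √0.8137.

β = 0.902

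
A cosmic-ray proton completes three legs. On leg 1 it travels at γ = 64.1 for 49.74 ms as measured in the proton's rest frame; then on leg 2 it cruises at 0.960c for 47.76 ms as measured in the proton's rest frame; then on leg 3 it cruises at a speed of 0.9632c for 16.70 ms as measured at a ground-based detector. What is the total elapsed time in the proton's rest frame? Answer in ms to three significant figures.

τ = 102 ms

Leg 1: 49.74 ms is already measured in the proton's rest frame.
Leg 2: 47.76 ms is already measured in the proton's rest frame.
Leg 3: γ = 1/√(1 − 0.9632²) = 1/√0.07225 = 3.720; τ_3 = 16.70/3.720 = 4.489 ms.
Total: 49.74 + 47.76 + 4.489 ms.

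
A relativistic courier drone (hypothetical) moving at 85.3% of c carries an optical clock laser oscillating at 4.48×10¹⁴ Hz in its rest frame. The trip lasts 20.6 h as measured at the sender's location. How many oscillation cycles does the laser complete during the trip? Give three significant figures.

β = 0.853; γ = 1/√(1 − 0.853²) = 1/√0.2724 = 1.916
The oscillator's own cycle count is N = f × τ where τ is the proper time aboard the drone. τ = Δt/γ = 20.6/1.916 = 10.75 h = 3.870×10⁴ s.
N = 4.48×10¹⁴ × 3.870×10⁴ = 1.734×10¹⁹.

N = 1.73×10¹⁹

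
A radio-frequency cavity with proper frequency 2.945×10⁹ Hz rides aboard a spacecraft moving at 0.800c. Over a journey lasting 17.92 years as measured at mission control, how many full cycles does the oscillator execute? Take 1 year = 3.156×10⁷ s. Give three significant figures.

γ = 1/√(1 − 0.800²) = 5/3 ≈ 1.667
The oscillator's own cycle count is N = f × τ where τ is the proper time aboard the spacecraft. τ = Δt/γ = 17.92/1.667 = 10.75 years = 3.393×10⁸ s.
N = 2.945×10⁹ × 3.393×10⁸ = 9.993×10¹⁷.

N = 9.99×10¹⁷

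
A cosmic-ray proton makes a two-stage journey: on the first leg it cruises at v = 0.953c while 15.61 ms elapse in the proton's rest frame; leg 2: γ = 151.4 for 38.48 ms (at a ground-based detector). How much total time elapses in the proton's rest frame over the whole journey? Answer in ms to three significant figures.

Leg 1: 15.61 ms is already measured in the proton's rest frame.
Leg 2: γ = 151.4; τ_2 = 38.48/151.4 = 0.2542 ms.
Total: 15.61 + 0.2542 ms.

τ = 15.9 ms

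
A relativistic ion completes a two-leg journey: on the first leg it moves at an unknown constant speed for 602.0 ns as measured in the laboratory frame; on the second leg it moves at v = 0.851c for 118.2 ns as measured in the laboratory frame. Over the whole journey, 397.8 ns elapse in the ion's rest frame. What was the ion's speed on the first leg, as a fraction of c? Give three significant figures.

Leg 1: speed unknown; τ_1 = 602.0/γ_1.
Leg 2: γ = 1/√(1 − 0.851²) = 1/√0.2758 = 1.904; τ_2 = 118.2/1.904 = 62.07 ns.
Total proper time: τ_1 + 62.07 = 397.8, so τ_1 = 397.8 − 62.07 = 335.7 ns.
γ_1 = 602.0/335.7 = 1.793; β = √(1 − 1/γ²) = √0.6890.

β = 0.830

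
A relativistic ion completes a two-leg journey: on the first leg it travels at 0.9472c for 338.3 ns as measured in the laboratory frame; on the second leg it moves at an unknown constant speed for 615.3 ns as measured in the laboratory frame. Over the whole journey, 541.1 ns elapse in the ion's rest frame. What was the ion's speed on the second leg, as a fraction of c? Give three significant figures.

Leg 1: γ = 1/√(1 − 0.9472²) = 1/√0.1028 = 3.119; τ_1 = 338.3/3.119 = 108.5 ns.
Leg 2: speed unknown; τ_2 = 615.3/γ_2.
Total proper time: 108.5 + τ_2 = 541.1, so τ_2 = 541.1 − 108.5 = 432.6 ns.
γ_2 = 615.3/432.6 = 1.422; β = √(1 − 1/γ²) = √0.5056.

β = 0.711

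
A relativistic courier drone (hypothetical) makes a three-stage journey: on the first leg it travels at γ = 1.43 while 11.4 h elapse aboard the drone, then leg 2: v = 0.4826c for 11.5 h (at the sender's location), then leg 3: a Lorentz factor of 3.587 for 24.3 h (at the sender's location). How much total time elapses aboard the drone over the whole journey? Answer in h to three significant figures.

Leg 1: 11.4 h is already measured aboard the drone.
Leg 2: γ = 1/√(1 − 0.4826²) = 1/√0.7671 = 1.142; τ_2 = 11.5/1.142 = 10.07 h.
Leg 3: γ = 3.587; τ_3 = 24.3/3.587 = 6.774 h.
Total: 11.40 + 10.07 + 6.774 h.

τ = 28.2 h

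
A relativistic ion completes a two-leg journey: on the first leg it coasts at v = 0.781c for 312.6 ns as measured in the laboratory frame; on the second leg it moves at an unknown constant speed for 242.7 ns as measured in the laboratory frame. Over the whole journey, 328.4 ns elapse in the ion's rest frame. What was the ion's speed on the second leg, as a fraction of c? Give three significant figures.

Leg 1: γ = 1/√(1 − 0.781²) = 1/√0.3900 = 1.601; τ_1 = 312.6/1.601 = 195.2 ns.
Leg 2: speed unknown; τ_2 = 242.7/γ_2.
Total proper time: 195.2 + τ_2 = 328.4, so τ_2 = 328.4 − 195.2 = 133.2 ns.
γ_2 = 242.7/133.2 = 1.822; β = √(1 − 1/γ²) = √0.6989.

β = 0.836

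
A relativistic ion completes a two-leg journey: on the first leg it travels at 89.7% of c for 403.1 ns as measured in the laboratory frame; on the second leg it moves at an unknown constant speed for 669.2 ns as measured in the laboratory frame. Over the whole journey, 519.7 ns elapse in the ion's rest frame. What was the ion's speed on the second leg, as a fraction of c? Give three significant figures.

β = 0.860

Leg 1: β = 0.897; γ = 1/√(1 − 0.897²) = 1/√0.1954 = 2.262; τ_1 = 403.1/2.262 = 178.2 ns.
Leg 2: speed unknown; τ_2 = 669.2/γ_2.
Total proper time: 178.2 + τ_2 = 519.7, so τ_2 = 519.7 − 178.2 = 341.5 ns.
γ_2 = 669.2/341.5 = 1.959; β = √(1 − 1/γ²) = √0.7396.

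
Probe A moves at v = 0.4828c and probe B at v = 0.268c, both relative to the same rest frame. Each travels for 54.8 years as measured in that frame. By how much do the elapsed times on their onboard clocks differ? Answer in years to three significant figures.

A: γ = 1/√(1 − 0.4828²) = 1/√0.7669 = 1.142; τ_A = 54.8/1.142 = 47.99 years.
B: γ = 1/√(1 − 0.268²) = 1/√0.9282 = 1.038; τ_B = 54.8/1.038 = 52.80 years.

|τ_A − τ_B| = 4.81 years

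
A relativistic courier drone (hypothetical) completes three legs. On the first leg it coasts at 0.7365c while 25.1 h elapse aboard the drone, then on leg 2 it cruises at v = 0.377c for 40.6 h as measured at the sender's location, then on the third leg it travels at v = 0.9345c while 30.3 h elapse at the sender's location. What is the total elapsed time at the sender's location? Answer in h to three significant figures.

Leg 1: γ = 1/√(1 − 0.7365²) = 1/√0.4576 = 1.478; Δt_1 = 1.478 × 25.1 = 37.11 h.
Leg 2: 40.6 h is already measured at the sender's location.
Leg 3: 30.3 h is already measured at the sender's location.
Total: 37.11 + 40.60 + 30.30 h.

Δt = 108 h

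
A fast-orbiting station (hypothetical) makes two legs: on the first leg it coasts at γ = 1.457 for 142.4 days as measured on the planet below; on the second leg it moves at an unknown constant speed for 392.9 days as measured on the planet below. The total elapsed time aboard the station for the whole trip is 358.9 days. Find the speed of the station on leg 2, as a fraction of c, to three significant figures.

Leg 1: γ = 1.457; τ_1 = 142.4/1.457 = 97.74 days.
Leg 2: speed unknown; τ_2 = 392.9/γ_2.
Total proper time: 97.74 + τ_2 = 358.9, so τ_2 = 358.9 − 97.74 = 261.2 days.
γ_2 = 392.9/261.2 = 1.504; β = √(1 − 1/γ²) = √0.5582.

β = 0.747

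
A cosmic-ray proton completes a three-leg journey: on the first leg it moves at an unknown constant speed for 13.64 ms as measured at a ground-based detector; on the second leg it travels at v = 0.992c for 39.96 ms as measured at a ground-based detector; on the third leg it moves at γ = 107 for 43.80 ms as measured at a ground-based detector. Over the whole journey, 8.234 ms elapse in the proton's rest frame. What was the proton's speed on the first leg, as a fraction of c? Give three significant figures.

β = 0.979

Leg 1: speed unknown; τ_1 = 13.64/γ_1.
Leg 2: γ = 1/√(1 − 0.992²) = 1/√0.01594 = 7.922; τ_2 = 39.96/7.922 = 5.044 ms.
Leg 3: γ = 107; τ_3 = 43.80/107.0 = 0.4093 ms.
Total proper time: τ_1 + 5.044 + 0.4093 = 8.234, so τ_1 = 8.234 − 5.454 = 2.780 ms.
γ_1 = 13.64/2.780 = 4.906; β = √(1 − 1/γ²) = √0.9585.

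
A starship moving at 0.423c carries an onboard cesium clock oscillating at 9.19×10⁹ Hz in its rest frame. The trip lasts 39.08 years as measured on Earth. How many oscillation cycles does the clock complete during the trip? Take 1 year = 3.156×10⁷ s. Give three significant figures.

N = 1.03×10¹⁹

γ = 1/√(1 − 0.423²) = 1/√0.8211 = 1.104
The oscillator's own cycle count is N = f × τ where τ is the proper time on the ship. τ = Δt/γ = 39.08/1.104 = 35.41 years = 1.118×10⁹ s.
N = 9.19×10⁹ × 1.118×10⁹ = 1.027×10¹⁹.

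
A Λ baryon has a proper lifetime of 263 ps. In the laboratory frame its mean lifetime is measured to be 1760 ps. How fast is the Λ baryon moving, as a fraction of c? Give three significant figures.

v = 0.989c

γ = Δt/τ₀ = 1760/263 = 6.692
β = √(1 − 1/γ²) = √(1 − 0.02233) = √0.9777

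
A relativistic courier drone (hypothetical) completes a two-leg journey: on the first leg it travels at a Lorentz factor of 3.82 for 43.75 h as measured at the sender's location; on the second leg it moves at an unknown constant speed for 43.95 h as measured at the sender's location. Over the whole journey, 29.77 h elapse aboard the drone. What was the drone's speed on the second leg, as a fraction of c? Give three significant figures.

β = 0.909

Leg 1: γ = 3.82; τ_1 = 43.75/3.820 = 11.45 h.
Leg 2: speed unknown; τ_2 = 43.95/γ_2.
Total proper time: 11.45 + τ_2 = 29.77, so τ_2 = 29.77 − 11.45 = 18.32 h.
γ_2 = 43.95/18.32 = 2.399; β = √(1 − 1/γ²) = √0.8263.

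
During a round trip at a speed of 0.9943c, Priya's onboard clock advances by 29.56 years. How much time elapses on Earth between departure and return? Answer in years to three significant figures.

γ = 1/√(1 − 0.9943²) = 1/√0.01137 = 9.379
Earth-frame duration is the dilated interval: Δt = γτ = 9.379 × 29.56 years.

Δt = 277 years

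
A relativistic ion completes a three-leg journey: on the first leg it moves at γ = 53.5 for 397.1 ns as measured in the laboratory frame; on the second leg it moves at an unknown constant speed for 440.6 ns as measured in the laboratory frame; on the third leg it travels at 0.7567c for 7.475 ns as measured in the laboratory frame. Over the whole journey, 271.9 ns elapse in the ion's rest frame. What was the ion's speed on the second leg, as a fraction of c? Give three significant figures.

Leg 1: γ = 53.5; τ_1 = 397.1/53.50 = 7.422 ns.
Leg 2: speed unknown; τ_2 = 440.6/γ_2.
Leg 3: γ = 1/√(1 − 0.7567²) = 1/√0.4274 = 1.530; τ_3 = 7.475/1.530 = 4.887 ns.
Total proper time: 7.422 + τ_2 + 4.887 = 271.9, so τ_2 = 271.9 − 12.31 = 259.6 ns.
γ_2 = 440.6/259.6 = 1.697; β = √(1 − 1/γ²) = √0.6529.

β = 0.808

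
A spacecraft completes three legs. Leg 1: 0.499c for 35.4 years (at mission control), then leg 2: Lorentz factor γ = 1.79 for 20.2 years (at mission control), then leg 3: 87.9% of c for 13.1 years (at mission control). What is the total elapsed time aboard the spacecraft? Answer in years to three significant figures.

Leg 1: γ = 1/√(1 − 0.499²) = 1/√0.7510 = 1.154; τ_1 = 35.4/1.154 = 30.68 years.
Leg 2: γ = 1.79; τ_2 = 20.2/1.790 = 11.28 years.
Leg 3: β = 0.879; γ = 1/√(1 − 0.879²) = 1/√0.2274 = 2.097; τ_3 = 13.1/2.097 = 6.246 years.
Total: 30.68 + 11.28 + 6.246 years.

τ = 48.2 years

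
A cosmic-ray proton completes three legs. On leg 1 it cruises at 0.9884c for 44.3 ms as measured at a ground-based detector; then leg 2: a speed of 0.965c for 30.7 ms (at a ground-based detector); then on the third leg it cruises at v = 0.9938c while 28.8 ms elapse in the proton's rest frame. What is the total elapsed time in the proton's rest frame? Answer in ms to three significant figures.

Leg 1: γ = 1/√(1 − 0.9884²) = 1/√0.02307 = 6.584; τ_1 = 44.3/6.584 = 6.728 ms.
Leg 2: γ = 1/√(1 − 0.965²) = 1/√0.06878 = 3.813; τ_2 = 30.7/3.813 = 8.051 ms.
Leg 3: 28.8 ms is already measured in the proton's rest frame.
Total: 6.728 + 8.051 + 28.80 ms.

τ = 43.6 ms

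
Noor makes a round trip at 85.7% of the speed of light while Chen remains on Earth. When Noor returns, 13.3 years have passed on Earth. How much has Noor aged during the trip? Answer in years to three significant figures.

τ = 6.85 years

β = 0.857; γ = 1/√(1 − 0.857²) = 1/√0.2656 = 1.941
Noor's clock measures proper time along the trip: τ = Δt/γ = 13.3/1.941 years.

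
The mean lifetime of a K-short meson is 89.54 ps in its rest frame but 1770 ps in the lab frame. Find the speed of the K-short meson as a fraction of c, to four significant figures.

γ = Δt/τ₀ = 1770/89.54 = 19.77
β = √(1 − 1/γ²) = √(1 − 0.002559) = √0.9974

β = 0.9987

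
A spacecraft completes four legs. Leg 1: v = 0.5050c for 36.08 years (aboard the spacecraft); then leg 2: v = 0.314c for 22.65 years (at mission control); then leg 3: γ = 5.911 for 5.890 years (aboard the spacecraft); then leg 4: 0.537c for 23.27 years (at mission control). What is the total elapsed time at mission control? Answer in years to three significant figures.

Leg 1: γ = 1/√(1 − 0.5050²) = 1/√0.7450 = 1.159; Δt_1 = 1.159 × 36.08 = 41.80 years.
Leg 2: 22.65 years is already measured at mission control.
Leg 3: γ = 5.911; Δt_3 = 5.911 × 5.890 = 34.82 years.
Leg 4: 23.27 years is already measured at mission control.
Total: 41.80 + 22.65 + 34.82 + 23.27 years.

Δt = 123 years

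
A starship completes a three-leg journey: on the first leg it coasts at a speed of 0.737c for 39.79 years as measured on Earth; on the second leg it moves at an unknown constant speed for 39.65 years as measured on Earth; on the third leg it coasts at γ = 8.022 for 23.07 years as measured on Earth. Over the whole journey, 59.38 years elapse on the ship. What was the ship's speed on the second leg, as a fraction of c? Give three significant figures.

Leg 1: γ = 1/√(1 − 0.737²) = 1/√0.4568 = 1.480; τ_1 = 39.79/1.480 = 26.89 years.
Leg 2: speed unknown; τ_2 = 39.65/γ_2.
Leg 3: γ = 8.022; τ_3 = 23.07/8.022 = 2.876 years.
Total proper time: 26.89 + τ_2 + 2.876 = 59.38, so τ_2 = 59.38 − 29.77 = 29.61 years.
γ_2 = 39.65/29.61 = 1.339; β = √(1 − 1/γ²) = √0.4423.

β = 0.665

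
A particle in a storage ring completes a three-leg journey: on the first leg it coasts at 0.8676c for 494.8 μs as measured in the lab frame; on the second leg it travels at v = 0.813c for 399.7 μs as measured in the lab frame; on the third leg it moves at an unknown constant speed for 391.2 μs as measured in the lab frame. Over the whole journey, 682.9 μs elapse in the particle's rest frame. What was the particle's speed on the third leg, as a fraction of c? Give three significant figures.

Leg 1: γ = 1/√(1 − 0.8676²) = 1/√0.2473 = 2.011; τ_1 = 494.8/2.011 = 246.0 μs.
Leg 2: γ = 1/√(1 − 0.813²) = 1/√0.3390 = 1.717; τ_2 = 399.7/1.717 = 232.7 μs.
Leg 3: speed unknown; τ_3 = 391.2/γ_3.
Total proper time: 246.0 + 232.7 + τ_3 = 682.9, so τ_3 = 682.9 − 478.8 = 204.1 μs.
γ_3 = 391.2/204.1 = 1.916; β = √(1 − 1/γ²) = √0.7277.

β = 0.853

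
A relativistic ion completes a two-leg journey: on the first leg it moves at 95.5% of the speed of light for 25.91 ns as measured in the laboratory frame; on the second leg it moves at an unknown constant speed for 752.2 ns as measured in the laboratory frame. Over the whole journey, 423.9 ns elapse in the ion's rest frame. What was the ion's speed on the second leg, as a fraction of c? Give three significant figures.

β = 0.833

Leg 1: β = 0.955; γ = 1/√(1 − 0.955²) = 1/√0.08798 = 3.371; τ_1 = 25.91/3.371 = 7.685 ns.
Leg 2: speed unknown; τ_2 = 752.2/γ_2.
Total proper time: 7.685 + τ_2 = 423.9, so τ_2 = 423.9 − 7.685 = 416.2 ns.
γ_2 = 752.2/416.2 = 1.807; β = √(1 − 1/γ²) = √0.6938.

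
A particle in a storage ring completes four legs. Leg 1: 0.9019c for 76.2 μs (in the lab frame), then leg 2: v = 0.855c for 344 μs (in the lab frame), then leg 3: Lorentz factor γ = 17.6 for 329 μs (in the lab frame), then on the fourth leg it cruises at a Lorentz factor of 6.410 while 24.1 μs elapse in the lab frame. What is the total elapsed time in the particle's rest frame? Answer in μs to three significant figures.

Leg 1: γ = 1/√(1 − 0.9019²) = 1/√0.1866 = 2.315; τ_1 = 76.2/2.315 = 32.91 μs.
Leg 2: γ = 1/√(1 − 0.855²) = 1/√0.2690 = 1.928; τ_2 = 344/1.928 = 178.4 μs.
Leg 3: γ = 17.6; τ_3 = 329/17.60 = 18.69 μs.
Leg 4: γ = 6.410; τ_4 = 24.1/6.410 = 3.760 μs.
Total: 32.91 + 178.4 + 18.69 + 3.760 μs.

τ = 234 μs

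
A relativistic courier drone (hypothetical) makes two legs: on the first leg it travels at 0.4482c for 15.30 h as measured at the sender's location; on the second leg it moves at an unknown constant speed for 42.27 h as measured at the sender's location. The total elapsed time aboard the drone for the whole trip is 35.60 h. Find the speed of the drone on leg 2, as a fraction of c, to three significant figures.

Leg 1: γ = 1/√(1 − 0.4482²) = 1/√0.7991 = 1.119; τ_1 = 15.30/1.119 = 13.68 h.
Leg 2: speed unknown; τ_2 = 42.27/γ_2.
Total proper time: 13.68 + τ_2 = 35.60, so τ_2 = 35.60 − 13.68 = 21.92 h.
γ_2 = 42.27/21.92 = 1.928; β = √(1 − 1/γ²) = √0.7310.

β = 0.855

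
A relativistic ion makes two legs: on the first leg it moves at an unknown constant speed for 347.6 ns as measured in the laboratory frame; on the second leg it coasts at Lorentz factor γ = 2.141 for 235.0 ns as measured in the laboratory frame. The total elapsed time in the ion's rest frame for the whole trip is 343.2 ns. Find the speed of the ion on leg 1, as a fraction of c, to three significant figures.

β = 0.741

Leg 1: speed unknown; τ_1 = 347.6/γ_1.
Leg 2: γ = 2.141; τ_2 = 235.0/2.141 = 109.8 ns.
Total proper time: τ_1 + 109.8 = 343.2, so τ_1 = 343.2 − 109.8 = 233.4 ns.
γ_1 = 347.6/233.4 = 1.489; β = √(1 − 1/γ²) = √0.5490.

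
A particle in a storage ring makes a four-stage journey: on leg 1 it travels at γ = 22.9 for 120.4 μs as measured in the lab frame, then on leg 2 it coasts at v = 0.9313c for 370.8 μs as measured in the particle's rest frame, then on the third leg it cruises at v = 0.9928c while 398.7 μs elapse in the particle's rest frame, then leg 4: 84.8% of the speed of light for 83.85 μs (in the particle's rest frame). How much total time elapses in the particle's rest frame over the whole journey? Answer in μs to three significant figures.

Leg 1: γ = 22.9; τ_1 = 120.4/22.90 = 5.258 μs.
Leg 2: 370.8 μs is already measured in the particle's rest frame.
Leg 3: 398.7 μs is already measured in the particle's rest frame.
Leg 4: 83.85 μs is already measured in the particle's rest frame.
Total: 5.258 + 370.8 + 398.7 + 83.85 μs.

τ = 859 μs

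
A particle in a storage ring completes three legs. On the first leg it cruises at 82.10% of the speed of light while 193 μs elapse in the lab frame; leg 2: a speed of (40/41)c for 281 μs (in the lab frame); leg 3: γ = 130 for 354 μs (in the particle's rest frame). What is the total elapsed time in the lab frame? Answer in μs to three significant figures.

Leg 1: 193 μs is already measured in the lab frame.
Leg 2: 281 μs is already measured in the lab frame.
Leg 3: γ = 130; Δt_3 = 130.0 × 354 = 4.602×10⁴ μs.
Total: 193.0 + 281.0 + 4.602×10⁴ μs.

Δt = 4.65×10⁴ μs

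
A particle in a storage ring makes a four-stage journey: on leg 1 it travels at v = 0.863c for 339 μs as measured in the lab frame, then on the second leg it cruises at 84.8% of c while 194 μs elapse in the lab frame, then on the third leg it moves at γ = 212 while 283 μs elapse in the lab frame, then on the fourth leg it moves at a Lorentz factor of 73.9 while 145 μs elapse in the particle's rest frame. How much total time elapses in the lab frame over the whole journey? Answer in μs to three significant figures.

Δt = 1.15×10⁴ μs

Leg 1: 339 μs is already measured in the lab frame.
Leg 2: 194 μs is already measured in the lab frame.
Leg 3: 283 μs is already measured in the lab frame.
Leg 4: γ = 73.9; Δt_4 = 73.90 × 145 = 1.072×10⁴ μs.
Total: 339.0 + 194.0 + 283.0 + 1.072×10⁴ μs.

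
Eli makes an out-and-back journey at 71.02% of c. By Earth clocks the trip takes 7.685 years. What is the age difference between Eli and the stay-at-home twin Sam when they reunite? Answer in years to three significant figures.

Δt − τ = 2.27 years

β = 0.7102; γ = 1/√(1 − 0.7102²) = 1/√0.4956 = 1.420
Eli's elapsed proper time: τ = 7.685/1.420 = 5.410 years.
Age gap = Δt − τ = 7.685 − 5.410 years.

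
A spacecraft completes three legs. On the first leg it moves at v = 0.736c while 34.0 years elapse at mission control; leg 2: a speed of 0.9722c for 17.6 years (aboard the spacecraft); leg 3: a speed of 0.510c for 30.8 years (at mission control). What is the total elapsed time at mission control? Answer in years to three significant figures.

Leg 1: 34.0 years is already measured at mission control.
Leg 2: γ = 1/√(1 − 0.9722²) = 1/√0.05483 = 4.271; Δt_2 = 4.271 × 17.6 = 75.16 years.
Leg 3: 30.8 years is already measured at mission control.
Total: 34.00 + 75.16 + 30.80 years.

Δt = 140 years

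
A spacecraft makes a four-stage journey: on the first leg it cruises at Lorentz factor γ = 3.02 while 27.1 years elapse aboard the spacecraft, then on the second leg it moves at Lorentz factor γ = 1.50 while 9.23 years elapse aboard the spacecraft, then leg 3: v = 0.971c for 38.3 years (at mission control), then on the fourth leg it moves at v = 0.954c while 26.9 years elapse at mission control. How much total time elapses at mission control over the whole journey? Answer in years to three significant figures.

Leg 1: γ = 3.02; Δt_1 = 3.020 × 27.1 = 81.84 years.
Leg 2: γ = 1.50; Δt_2 = 1.500 × 9.23 = 13.85 years.
Leg 3: 38.3 years is already measured at mission control.
Leg 4: 26.9 years is already measured at mission control.
Total: 81.84 + 13.85 + 38.30 + 26.90 years.

Δt = 161 years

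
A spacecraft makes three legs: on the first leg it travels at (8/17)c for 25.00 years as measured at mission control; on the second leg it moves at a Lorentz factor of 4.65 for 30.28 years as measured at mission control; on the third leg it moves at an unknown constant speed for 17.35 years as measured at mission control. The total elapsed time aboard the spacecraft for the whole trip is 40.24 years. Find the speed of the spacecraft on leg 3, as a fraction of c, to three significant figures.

Leg 1: γ = 1/√(1 − (8/17)²) = 17/15 ≈ 1.133; τ_1 = 25.00/1.133 = 22.06 years.
Leg 2: γ = 4.65; τ_2 = 30.28/4.650 = 6.512 years.
Leg 3: speed unknown; τ_3 = 17.35/γ_3.
Total proper time: 22.06 + 6.512 + τ_3 = 40.24, so τ_3 = 40.24 − 28.57 = 11.67 years.
γ_3 = 17.35/11.67 = 1.487; β = √(1 − 1/γ²) = √0.5476.

β = 0.740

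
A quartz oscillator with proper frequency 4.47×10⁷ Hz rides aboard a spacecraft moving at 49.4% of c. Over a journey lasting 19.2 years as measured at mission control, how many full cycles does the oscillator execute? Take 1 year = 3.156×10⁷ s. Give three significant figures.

N = 2.36×10¹⁶

β = 0.494; γ = 1/√(1 − 0.494²) = 1/√0.7560 = 1.150
The oscillator's own cycle count is N = f × τ where τ is the proper time aboard the spacecraft. τ = Δt/γ = 19.2/1.150 = 16.69 years = 5.269×10⁸ s.
N = 4.47×10⁷ × 5.269×10⁸ = 2.355×10¹⁶.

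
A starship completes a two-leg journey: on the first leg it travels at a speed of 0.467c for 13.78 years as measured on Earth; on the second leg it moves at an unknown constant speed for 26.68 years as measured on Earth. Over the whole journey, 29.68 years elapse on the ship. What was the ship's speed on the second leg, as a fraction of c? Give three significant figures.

Leg 1: γ = 1/√(1 − 0.467²) = 1/√0.7819 = 1.131; τ_1 = 13.78/1.131 = 12.19 years.
Leg 2: speed unknown; τ_2 = 26.68/γ_2.
Total proper time: 12.19 + τ_2 = 29.68, so τ_2 = 29.68 − 12.19 = 17.49 years.
γ_2 = 26.68/17.49 = 1.525; β = √(1 − 1/γ²) = √0.5700.

β = 0.755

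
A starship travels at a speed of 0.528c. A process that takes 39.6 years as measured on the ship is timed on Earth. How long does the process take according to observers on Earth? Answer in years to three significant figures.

γ = 1/√(1 − 0.528²) = 1/√0.7212 = 1.178
The interval measured on the ship is the proper time (both events occur at the same place in that frame); the lab-frame interval is Δt = γτ = 1.178 × 39.6 years.

Δt = 46.6 years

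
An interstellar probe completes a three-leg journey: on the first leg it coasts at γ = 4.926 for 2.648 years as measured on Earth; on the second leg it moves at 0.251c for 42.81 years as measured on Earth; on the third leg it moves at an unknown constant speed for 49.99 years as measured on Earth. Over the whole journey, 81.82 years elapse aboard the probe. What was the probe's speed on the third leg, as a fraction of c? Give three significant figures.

Leg 1: γ = 4.926; τ_1 = 2.648/4.926 = 0.5376 years.
Leg 2: γ = 1/√(1 − 0.251²) = 1/√0.9370 = 1.033; τ_2 = 42.81/1.033 = 41.44 years.
Leg 3: speed unknown; τ_3 = 49.99/γ_3.
Total proper time: 0.5376 + 41.44 + τ_3 = 81.82, so τ_3 = 81.82 − 41.98 = 39.84 years.
γ_3 = 49.99/39.84 = 1.255; β = √(1 − 1/γ²) = √0.3648.

β = 0.604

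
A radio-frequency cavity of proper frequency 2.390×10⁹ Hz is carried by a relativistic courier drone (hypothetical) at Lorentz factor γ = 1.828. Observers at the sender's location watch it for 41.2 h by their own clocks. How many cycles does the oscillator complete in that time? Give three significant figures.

γ = 1.828
During 41.2 h of lab time, the oscillator's proper time advances by τ = Δt/γ = 41.2/1.828 = 22.54 h = 8.114×10⁴ s.
N = f × τ = 2.390×10⁹ × 8.114×10⁴ = 1.939×10¹⁴.

N = 1.94×10¹⁴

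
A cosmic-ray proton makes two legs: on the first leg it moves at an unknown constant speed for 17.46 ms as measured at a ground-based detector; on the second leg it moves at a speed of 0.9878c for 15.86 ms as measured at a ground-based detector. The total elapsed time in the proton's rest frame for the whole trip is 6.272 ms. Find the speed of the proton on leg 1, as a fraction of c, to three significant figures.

β = 0.976

Leg 1: speed unknown; τ_1 = 17.46/γ_1.
Leg 2: γ = 1/√(1 − 0.9878²) = 1/√0.02425 = 6.421; τ_2 = 15.86/6.421 = 2.470 ms.
Total proper time: τ_1 + 2.470 = 6.272, so τ_1 = 6.272 − 2.470 = 3.802 ms.
γ_1 = 17.46/3.802 = 4.592; β = √(1 − 1/γ²) = √0.9526.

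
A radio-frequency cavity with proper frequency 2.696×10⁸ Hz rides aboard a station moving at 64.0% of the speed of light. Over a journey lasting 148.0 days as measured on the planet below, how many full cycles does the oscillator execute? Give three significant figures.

β = 0.640; γ = 1/√(1 − 0.640²) = 1/√0.5904 = 1.301
The oscillator's own cycle count is N = f × τ where τ is the proper time aboard the station. τ = Δt/γ = 148.0/1.301 = 113.7 days = 9.825×10⁶ s.
N = 2.696×10⁸ × 9.825×10⁶ = 2.649×10¹⁵.

N = 2.65×10¹⁵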